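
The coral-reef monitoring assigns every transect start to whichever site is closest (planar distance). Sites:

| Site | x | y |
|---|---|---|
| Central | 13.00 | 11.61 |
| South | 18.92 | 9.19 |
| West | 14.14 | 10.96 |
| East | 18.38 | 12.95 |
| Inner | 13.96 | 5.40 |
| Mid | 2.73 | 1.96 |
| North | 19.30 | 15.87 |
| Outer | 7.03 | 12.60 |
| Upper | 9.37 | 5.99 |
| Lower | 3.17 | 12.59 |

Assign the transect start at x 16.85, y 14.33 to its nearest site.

East

Squared distances to each site:
Central: 22.221; South: 30.705; West: 18.701; East: 4.245; Inner: 88.097; Mid: 352.391; North: 8.374; Outer: 99.425; Upper: 125.506; Lower: 190.170.
Minimum at East.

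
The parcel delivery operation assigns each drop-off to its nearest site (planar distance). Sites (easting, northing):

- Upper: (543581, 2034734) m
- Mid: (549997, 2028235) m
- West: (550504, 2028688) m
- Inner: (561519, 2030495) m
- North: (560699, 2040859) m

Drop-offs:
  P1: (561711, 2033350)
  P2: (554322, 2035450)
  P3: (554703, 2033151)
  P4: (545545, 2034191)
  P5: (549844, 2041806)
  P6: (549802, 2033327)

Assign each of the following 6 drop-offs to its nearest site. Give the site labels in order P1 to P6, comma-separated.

P1 → Inner (d²=8187889.00)
P2 → West (d²=60301768.00)
P3 → West (d²=37549970.00)
P4 → Upper (d²=4152145.00)
P5 → Upper (d²=89238353.00)
P6 → West (d²=22013125.00)

Inner, West, West, Upper, Upper, West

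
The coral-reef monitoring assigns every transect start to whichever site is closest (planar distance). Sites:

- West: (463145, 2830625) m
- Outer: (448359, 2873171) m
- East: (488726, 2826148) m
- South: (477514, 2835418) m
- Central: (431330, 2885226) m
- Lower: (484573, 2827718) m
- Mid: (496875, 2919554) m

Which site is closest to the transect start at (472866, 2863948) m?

Outer

Squared distances to each site:
West: 1204920170.000; Outer: 685656778.000; East: 1680379600.000; South: 835564804.000; Central: 2177992580.000; Lower: 1449666749.000; Mid: 3668459317.000.
Minimum at Outer.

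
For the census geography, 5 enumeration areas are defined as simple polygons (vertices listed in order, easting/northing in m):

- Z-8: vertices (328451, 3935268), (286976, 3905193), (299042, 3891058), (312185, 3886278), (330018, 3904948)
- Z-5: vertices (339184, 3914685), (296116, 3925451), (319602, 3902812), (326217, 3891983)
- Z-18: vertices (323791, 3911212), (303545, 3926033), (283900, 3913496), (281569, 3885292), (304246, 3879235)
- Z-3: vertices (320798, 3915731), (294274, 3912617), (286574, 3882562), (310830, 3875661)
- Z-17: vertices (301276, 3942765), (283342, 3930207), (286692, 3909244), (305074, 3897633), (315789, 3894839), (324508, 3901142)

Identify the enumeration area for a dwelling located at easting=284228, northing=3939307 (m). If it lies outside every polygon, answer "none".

Cast a ray rightward from (284228, 3939307). For each polygon, the edges (by vertex number in listed order) whose endpoints lie on opposite sides of northing = 3939307, where each meets that height, and whether that is right or left of the point:
Z-8: no edge straddles that height → 0 crossings.
Z-5: no edge straddles that height → 0 crossings.
Z-18: no edge straddles that height → 0 crossings.
Z-3: no edge straddles that height → 0 crossings.
Z-17: 1–2 at easting≈296337.7 (right), 6–1 at easting≈303206.1 (right) → 2 crossings.
All counts are even, so the point lies outside every listed polygon.

none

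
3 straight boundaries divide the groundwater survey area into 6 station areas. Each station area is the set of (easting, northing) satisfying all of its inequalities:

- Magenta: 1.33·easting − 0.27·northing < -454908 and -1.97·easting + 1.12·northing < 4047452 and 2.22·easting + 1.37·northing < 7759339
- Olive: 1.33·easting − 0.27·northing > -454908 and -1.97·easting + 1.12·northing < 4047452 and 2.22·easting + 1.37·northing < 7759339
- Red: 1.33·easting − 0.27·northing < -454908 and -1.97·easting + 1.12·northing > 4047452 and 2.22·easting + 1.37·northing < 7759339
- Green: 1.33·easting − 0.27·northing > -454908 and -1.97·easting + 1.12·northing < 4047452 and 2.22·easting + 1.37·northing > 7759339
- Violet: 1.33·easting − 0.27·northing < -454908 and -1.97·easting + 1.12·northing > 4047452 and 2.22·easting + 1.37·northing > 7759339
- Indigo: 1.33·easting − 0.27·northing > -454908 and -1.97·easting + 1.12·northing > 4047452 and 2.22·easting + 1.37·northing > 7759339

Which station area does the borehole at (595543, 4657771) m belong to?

Magenta

1.33·595543 − 0.27·4657771 = -465525.980, which is < -454908
-1.97·595543 + 1.12·4657771 = 4043483.810, which is < 4047452
2.22·595543 + 1.37·4657771 = 7703251.730, which is < 7759339
This sign pattern matches Magenta.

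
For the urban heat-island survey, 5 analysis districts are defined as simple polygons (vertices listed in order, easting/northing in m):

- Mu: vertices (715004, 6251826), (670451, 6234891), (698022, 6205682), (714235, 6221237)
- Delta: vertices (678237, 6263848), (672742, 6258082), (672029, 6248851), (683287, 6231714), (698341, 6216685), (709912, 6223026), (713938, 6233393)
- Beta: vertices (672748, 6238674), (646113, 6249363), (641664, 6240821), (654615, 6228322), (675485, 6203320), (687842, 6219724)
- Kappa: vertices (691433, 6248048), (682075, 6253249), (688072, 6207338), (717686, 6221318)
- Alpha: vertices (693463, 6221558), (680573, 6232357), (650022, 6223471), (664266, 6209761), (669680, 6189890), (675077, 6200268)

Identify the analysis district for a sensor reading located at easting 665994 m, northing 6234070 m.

Cast a ray rightward from (665994, 6234070). For each polygon, the edges (by vertex number in listed order) whose endpoints lie on opposite sides of northing = 6234070, where each meets that height, and whether that is right or left of the point:
Mu: 2–3 at easting≈671226.0 (right), 4–1 at easting≈714557.6 (right) → 2 crossings.
Delta: 3–4 at easting≈681739.2 (right), 7–1 at easting≈713144.4 (right) → 2 crossings.
Beta: 3–4 at easting≈648659.1 (left), 6–1 at easting≈676415.2 (right) → 1 crossing.
Kappa: 2–3 at easting≈684580.2 (right), 4–1 at easting≈705161.6 (right) → 2 crossings.
Alpha: no edge straddles that height → 0 crossings.
Only Beta has an odd count, so the point is inside Beta.

Beta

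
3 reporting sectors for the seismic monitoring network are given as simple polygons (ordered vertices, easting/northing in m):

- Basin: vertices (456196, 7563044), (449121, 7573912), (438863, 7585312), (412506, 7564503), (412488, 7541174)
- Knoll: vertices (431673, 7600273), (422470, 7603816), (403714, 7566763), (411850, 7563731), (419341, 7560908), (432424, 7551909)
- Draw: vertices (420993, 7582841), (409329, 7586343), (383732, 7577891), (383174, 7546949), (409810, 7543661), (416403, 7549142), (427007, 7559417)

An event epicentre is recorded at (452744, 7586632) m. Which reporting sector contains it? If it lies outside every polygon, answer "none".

Cast a ray rightward from (452744, 7586632). For each polygon, the edges (by vertex number in listed order) whose endpoints lie on opposite sides of northing = 7586632, where each meets that height, and whether that is right or left of the point:
Basin: no edge straddles that height → 0 crossings.
Knoll: 2–3 at easting≈413771.6 (left), 6–1 at easting≈431884.8 (left) → 0 crossings.
Draw: no edge straddles that height → 0 crossings.
All counts are even, so the point lies outside every listed polygon.

none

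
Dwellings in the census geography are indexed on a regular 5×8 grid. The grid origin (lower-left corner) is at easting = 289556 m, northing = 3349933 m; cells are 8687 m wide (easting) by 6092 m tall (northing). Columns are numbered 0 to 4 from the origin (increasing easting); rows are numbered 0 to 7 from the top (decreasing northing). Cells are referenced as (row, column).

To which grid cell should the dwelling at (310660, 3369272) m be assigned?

Column index: ⌊(310660 − 289556) / 8687⌋ = ⌊2.429⌋ = 2
Row offset from origin: ⌊(3369272 − 3349933) / 6092⌋ = ⌊3.174⌋ = 3 → row 4 (counted from top)

(4, 2)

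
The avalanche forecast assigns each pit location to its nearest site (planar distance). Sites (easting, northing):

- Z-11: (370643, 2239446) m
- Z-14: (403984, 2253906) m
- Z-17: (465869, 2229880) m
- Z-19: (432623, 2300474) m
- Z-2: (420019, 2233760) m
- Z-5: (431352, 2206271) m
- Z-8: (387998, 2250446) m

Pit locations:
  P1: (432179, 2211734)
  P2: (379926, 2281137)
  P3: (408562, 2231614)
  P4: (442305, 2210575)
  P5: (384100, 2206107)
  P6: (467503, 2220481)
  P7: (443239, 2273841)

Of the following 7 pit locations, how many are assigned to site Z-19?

1

P1 → Z-5
P2 → Z-8
P3 → Z-2
P4 → Z-5
P5 → Z-11
P6 → Z-17
P7 → Z-19
1 of the 7 goes to Z-19.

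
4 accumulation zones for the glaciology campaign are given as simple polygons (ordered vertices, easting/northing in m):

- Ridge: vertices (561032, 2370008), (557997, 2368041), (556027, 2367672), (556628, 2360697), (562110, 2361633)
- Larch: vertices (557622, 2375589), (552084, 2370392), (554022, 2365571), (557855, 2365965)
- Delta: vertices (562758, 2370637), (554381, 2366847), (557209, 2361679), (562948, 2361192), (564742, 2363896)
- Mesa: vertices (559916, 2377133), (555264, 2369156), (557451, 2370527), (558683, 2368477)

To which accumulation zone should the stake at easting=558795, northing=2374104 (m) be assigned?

Cast a ray rightward from (558795, 2374104). For each polygon, the edges (by vertex number in listed order) whose endpoints lie on opposite sides of northing = 2374104, where each meets that height, and whether that is right or left of the point:
Ridge: no edge straddles that height → 0 crossings.
Larch: 1–2 at easting≈556039.6 (left), 4–1 at easting≈557658.0 (left) → 0 crossings.
Delta: no edge straddles that height → 0 crossings.
Mesa: 1–2 at easting≈558149.6 (left), 4–1 at easting≈559484.5 (right) → 1 crossing.
Only Mesa has an odd count, so the point is inside Mesa.

Mesa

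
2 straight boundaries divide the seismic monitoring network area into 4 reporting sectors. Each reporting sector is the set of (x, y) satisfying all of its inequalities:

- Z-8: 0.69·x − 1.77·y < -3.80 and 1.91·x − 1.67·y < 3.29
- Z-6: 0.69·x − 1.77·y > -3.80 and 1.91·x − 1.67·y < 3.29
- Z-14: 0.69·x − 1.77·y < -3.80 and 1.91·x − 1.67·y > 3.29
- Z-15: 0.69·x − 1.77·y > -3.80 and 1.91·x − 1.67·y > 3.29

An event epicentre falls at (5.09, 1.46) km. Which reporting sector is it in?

0.69·5.09 − 1.77·1.46 = 0.928, which is > -3.80
1.91·5.09 − 1.67·1.46 = 7.284, which is > 3.29
This sign pattern matches Z-15.

Z-15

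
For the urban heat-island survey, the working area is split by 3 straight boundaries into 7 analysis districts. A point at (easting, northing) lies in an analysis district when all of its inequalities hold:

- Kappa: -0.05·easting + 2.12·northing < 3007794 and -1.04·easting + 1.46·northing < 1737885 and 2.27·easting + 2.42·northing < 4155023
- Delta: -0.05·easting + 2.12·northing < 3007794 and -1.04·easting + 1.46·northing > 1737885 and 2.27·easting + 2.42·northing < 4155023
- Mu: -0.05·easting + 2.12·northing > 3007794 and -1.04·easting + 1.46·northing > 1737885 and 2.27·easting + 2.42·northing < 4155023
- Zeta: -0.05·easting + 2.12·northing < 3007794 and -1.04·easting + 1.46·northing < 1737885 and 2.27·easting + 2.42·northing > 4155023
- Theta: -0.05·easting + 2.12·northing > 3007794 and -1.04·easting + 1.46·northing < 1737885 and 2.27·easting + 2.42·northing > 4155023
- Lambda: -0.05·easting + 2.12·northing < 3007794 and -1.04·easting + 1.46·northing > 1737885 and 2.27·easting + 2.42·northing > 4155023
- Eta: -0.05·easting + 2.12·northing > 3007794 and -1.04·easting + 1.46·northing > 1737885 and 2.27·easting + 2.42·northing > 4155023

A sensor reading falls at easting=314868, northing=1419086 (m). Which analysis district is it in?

-0.05·314868 + 2.12·1419086 = 2992718.920, which is < 3007794
-1.04·314868 + 1.46·1419086 = 1744402.840, which is > 1737885
2.27·314868 + 2.42·1419086 = 4148938.480, which is < 4155023
This sign pattern matches Delta.

Delta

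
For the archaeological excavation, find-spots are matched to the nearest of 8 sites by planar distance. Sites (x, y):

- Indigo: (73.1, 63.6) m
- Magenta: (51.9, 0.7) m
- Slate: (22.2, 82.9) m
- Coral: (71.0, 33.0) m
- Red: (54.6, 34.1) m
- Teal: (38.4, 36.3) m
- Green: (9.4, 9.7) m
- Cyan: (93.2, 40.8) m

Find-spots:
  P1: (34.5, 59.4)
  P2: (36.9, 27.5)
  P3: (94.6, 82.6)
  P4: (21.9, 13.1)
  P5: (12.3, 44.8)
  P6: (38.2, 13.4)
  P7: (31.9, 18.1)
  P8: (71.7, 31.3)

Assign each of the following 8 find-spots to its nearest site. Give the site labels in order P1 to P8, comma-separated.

P1 → Teal (d²=548.82)
P2 → Teal (d²=79.69)
P3 → Indigo (d²=823.25)
P4 → Green (d²=167.81)
P5 → Teal (d²=753.46)
P6 → Magenta (d²=348.98)
P7 → Teal (d²=373.49)
P8 → Coral (d²=3.38)

Teal, Teal, Indigo, Green, Teal, Magenta, Teal, Coral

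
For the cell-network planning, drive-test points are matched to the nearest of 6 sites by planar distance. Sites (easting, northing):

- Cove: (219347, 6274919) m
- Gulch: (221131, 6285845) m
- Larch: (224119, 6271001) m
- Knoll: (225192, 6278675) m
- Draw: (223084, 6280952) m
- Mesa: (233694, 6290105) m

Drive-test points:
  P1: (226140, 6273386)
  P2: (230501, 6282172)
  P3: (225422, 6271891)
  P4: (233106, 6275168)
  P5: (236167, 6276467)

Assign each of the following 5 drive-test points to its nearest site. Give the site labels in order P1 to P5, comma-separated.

Larch, Knoll, Larch, Knoll, Knoll

P1 → Larch (d²=9772666.00)
P2 → Knoll (d²=40414490.00)
P3 → Larch (d²=2489909.00)
P4 → Knoll (d²=74930445.00)
P5 → Knoll (d²=125325889.00)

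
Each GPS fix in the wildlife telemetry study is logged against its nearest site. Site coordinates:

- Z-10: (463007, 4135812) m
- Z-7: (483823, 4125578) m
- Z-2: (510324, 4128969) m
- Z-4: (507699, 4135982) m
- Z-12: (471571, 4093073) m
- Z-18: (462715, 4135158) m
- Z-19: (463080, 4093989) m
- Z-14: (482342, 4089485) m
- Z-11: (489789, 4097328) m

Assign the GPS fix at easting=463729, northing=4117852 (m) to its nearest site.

Squared distances to each site:
Z-10: 323082884.000; Z-7: 463459912.000; Z-2: 2294681714.000; Z-4: 2262057800.000; Z-12: 675495805.000; Z-18: 300525832.000; Z-19: 569863970.000; Z-14: 1151130458.000; Z-11: 1100358176.000.
Minimum at Z-18.

Z-18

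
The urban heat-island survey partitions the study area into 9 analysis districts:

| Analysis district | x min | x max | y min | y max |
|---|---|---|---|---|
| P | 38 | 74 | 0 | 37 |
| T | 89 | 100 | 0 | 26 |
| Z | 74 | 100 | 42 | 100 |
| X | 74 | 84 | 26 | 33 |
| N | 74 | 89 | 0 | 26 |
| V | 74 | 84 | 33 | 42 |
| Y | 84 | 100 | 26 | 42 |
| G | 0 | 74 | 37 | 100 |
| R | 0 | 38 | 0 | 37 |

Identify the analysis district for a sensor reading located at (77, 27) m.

X

The point has x = 77 and y = 27.
Only X satisfies 74 ≤ x ≤ 84 and 26 ≤ y ≤ 33.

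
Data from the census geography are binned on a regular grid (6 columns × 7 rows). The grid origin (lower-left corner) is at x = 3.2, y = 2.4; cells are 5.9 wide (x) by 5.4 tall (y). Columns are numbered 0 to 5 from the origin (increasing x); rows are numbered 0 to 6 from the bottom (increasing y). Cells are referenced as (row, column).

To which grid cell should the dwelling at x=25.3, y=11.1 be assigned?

Column index: ⌊(25.3 − 3.2) / 5.9⌋ = ⌊3.746⌋ = 3
Row offset from origin: ⌊(11.1 − 2.4) / 5.4⌋ = ⌊1.611⌋ = 1 → row 1

(1, 3)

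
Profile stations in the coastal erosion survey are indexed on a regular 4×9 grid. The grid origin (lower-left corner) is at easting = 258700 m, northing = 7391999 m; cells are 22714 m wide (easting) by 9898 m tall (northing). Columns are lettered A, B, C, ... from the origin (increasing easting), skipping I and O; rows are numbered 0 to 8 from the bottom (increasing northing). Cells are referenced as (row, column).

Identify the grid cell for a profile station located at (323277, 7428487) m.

Column index: ⌊(323277 − 258700) / 22714⌋ = ⌊2.843⌋ = 2 → column C
Row offset from origin: ⌊(7428487 − 7391999) / 9898⌋ = ⌊3.686⌋ = 3 → row 3

(3, C)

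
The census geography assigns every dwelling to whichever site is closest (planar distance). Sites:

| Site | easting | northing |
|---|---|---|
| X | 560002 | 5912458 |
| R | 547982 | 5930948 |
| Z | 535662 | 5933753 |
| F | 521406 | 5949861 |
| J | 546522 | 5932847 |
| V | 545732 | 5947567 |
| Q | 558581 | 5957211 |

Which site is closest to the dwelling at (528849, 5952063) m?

Squared distances to each site:
X: 2539065434.000; R: 811914914.000; Z: 381673069.000; F: 60247053.000; J: 681589585.000; V: 305249705.000; Q: 910493728.000.
Minimum at F.

F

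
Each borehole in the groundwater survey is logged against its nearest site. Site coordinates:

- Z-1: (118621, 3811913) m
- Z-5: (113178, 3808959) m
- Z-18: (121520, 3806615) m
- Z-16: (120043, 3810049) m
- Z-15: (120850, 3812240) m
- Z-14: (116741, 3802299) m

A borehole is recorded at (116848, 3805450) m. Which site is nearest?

Z-14

Squared distances to each site:
Z-1: 44913898.000; Z-5: 25781981.000; Z-18: 23184809.000; Z-16: 31358826.000; Z-15: 62120104.000; Z-14: 9940250.000.
Minimum at Z-14.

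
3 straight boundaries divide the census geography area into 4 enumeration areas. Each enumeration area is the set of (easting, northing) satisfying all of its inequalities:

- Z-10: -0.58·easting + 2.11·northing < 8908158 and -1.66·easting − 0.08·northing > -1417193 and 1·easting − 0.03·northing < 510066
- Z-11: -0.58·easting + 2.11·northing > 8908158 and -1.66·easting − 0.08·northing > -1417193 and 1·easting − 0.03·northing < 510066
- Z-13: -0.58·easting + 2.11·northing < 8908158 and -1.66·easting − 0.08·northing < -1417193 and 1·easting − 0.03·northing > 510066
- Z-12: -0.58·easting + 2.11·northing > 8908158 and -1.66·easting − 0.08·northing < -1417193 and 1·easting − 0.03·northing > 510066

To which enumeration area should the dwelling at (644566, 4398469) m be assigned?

-0.58·644566 + 2.11·4398469 = 8906921.310, which is < 8908158
-1.66·644566 − 0.08·4398469 = -1421857.080, which is < -1417193
1·644566 − 0.03·4398469 = 512611.930, which is > 510066
This sign pattern matches Z-13.

Z-13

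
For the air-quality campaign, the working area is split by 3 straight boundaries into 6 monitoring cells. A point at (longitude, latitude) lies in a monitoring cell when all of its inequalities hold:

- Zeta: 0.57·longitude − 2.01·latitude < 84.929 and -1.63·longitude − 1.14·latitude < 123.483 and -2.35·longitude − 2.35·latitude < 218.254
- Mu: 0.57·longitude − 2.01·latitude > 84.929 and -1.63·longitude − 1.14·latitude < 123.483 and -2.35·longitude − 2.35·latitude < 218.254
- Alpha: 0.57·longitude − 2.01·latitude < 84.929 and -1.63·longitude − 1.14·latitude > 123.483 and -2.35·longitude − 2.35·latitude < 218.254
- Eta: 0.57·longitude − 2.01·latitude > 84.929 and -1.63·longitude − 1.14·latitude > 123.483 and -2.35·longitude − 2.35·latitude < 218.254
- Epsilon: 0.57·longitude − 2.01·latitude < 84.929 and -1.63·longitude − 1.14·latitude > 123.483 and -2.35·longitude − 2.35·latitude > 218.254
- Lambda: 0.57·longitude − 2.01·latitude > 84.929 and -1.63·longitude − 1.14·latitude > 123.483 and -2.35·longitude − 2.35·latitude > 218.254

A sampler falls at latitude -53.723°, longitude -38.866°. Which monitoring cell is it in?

Eta

0.57·-38.866 − 2.01·-53.723 = 85.830, which is > 84.929
-1.63·-38.866 − 1.14·-53.723 = 124.596, which is > 123.483
-2.35·-38.866 − 2.35·-53.723 = 217.584, which is < 218.254
This sign pattern matches Eta.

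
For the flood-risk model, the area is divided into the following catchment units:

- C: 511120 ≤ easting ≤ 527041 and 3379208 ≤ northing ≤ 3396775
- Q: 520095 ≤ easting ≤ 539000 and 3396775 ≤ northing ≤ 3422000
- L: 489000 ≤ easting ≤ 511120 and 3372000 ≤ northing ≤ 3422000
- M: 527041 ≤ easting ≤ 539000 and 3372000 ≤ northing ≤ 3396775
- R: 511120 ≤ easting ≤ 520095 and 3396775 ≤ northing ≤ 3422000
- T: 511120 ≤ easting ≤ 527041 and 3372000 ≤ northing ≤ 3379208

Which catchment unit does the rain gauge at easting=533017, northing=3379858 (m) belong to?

The point has easting = 533017 and northing = 3379858.
Only M satisfies 527041 ≤ easting ≤ 539000 and 3372000 ≤ northing ≤ 3396775.

M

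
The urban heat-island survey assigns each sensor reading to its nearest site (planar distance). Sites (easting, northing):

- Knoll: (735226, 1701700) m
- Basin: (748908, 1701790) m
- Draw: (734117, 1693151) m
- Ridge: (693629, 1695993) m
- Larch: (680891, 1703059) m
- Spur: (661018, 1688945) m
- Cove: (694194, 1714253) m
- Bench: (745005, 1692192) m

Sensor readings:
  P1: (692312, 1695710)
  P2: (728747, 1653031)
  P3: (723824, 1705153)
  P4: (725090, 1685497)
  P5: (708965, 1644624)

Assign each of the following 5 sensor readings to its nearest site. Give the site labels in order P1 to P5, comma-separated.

P1 → Ridge (d²=1814578.00)
P2 → Draw (d²=1638451300.00)
P3 → Knoll (d²=141928813.00)
P4 → Draw (d²=140070445.00)
P5 → Ridge (d²=2873967057.00)

Ridge, Draw, Knoll, Draw, Ridge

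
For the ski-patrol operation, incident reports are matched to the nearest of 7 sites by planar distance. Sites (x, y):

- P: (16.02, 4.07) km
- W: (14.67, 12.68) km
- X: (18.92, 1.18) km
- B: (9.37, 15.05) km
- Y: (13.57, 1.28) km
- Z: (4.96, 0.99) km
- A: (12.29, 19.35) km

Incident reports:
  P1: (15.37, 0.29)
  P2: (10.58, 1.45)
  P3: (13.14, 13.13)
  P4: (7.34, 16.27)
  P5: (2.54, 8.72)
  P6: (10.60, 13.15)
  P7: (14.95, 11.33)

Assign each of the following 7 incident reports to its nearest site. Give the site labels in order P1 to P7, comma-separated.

P1 → Y (d²=4.22)
P2 → Y (d²=8.97)
P3 → W (d²=2.54)
P4 → B (d²=5.61)
P5 → Z (d²=65.61)
P6 → B (d²=5.12)
P7 → W (d²=1.90)

Y, Y, W, B, Z, B, W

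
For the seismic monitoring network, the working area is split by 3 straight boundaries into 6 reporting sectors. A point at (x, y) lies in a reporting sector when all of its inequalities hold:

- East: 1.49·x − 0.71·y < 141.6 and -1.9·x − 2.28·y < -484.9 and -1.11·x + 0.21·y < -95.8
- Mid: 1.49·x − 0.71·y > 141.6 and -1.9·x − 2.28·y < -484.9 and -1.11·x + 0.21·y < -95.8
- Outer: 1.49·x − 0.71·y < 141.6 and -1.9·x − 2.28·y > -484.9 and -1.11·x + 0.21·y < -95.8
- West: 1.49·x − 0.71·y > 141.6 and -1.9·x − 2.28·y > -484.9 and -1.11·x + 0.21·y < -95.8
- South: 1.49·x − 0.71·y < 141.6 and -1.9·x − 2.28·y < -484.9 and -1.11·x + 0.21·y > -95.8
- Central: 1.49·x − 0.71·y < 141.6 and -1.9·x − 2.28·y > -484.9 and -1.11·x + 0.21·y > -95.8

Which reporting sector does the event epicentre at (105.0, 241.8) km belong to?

South

1.49·105.0 − 0.71·241.8 = -15.228, which is < 141.6
-1.9·105.0 − 2.28·241.8 = -750.804, which is < -484.9
-1.11·105.0 + 0.21·241.8 = -65.772, which is > -95.8
This sign pattern matches South.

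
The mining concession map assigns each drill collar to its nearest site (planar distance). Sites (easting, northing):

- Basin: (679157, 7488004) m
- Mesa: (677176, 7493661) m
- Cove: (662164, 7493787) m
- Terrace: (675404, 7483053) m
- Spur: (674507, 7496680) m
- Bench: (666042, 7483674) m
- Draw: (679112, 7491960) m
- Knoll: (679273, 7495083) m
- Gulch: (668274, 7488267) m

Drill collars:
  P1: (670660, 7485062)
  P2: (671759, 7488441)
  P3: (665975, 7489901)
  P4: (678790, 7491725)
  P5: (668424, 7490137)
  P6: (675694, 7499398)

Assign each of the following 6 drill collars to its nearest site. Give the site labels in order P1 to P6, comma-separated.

Gulch, Gulch, Gulch, Draw, Gulch, Spur

P1 → Gulch (d²=15965021.00)
P2 → Gulch (d²=12175501.00)
P3 → Gulch (d²=7955357.00)
P4 → Draw (d²=158909.00)
P5 → Gulch (d²=3519400.00)
P6 → Spur (d²=8796493.00)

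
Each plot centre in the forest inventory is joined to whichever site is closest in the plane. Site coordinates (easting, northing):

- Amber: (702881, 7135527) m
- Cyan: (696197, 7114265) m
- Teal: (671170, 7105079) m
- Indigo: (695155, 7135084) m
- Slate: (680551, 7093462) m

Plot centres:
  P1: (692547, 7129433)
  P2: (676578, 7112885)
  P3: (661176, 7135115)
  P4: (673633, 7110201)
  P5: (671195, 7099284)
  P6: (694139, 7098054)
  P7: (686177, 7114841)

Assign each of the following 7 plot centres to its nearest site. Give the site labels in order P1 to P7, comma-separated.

P1 → Indigo (d²=38735465.00)
P2 → Teal (d²=90180100.00)
P3 → Teal (d²=1002041332.00)
P4 → Teal (d²=32301253.00)
P5 → Teal (d²=33582650.00)
P6 → Slate (d²=205720208.00)
P7 → Cyan (d²=100732176.00)

Indigo, Teal, Teal, Teal, Teal, Slate, Cyan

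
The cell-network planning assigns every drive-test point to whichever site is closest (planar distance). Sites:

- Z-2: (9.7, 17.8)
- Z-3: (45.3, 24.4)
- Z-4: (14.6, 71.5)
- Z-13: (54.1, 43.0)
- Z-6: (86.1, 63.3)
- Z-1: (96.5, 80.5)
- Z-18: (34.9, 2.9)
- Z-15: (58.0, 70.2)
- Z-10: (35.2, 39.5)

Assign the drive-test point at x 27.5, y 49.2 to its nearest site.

Squared distances to each site:
Z-2: 1302.800; Z-3: 931.880; Z-4: 663.700; Z-13: 746.000; Z-6: 3632.770; Z-1: 5740.690; Z-18: 2198.450; Z-15: 1371.250; Z-10: 153.380.
Minimum at Z-10.

Z-10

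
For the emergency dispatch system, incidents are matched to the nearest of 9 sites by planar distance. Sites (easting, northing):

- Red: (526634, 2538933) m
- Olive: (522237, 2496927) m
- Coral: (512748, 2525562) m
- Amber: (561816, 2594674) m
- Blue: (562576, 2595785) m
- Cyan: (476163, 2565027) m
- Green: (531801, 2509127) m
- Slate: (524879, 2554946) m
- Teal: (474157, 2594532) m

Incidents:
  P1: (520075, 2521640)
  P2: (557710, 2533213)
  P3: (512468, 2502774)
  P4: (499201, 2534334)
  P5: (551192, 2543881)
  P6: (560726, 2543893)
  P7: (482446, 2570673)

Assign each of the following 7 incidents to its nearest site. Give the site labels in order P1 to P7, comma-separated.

P1 → Coral (d²=69067013.00)
P2 → Red (d²=998436176.00)
P3 → Olive (d²=129620770.00)
P4 → Coral (d²=260469193.00)
P5 → Red (d²=627578068.00)
P6 → Red (d²=1186866064.00)
P7 → Cyan (d²=71353405.00)

Coral, Red, Olive, Coral, Red, Red, Cyan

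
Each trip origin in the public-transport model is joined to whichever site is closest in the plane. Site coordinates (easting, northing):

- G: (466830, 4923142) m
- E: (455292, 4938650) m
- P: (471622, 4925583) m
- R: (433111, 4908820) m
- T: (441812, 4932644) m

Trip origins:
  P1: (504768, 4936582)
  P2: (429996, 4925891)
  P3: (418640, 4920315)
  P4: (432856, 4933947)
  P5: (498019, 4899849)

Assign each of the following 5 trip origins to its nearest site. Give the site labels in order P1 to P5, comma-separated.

P1 → P (d²=1219635317.00)
P2 → T (d²=185220865.00)
P3 → R (d²=341544866.00)
P4 → T (d²=81907745.00)
P5 → P (d²=1359040365.00)

P, T, R, T, P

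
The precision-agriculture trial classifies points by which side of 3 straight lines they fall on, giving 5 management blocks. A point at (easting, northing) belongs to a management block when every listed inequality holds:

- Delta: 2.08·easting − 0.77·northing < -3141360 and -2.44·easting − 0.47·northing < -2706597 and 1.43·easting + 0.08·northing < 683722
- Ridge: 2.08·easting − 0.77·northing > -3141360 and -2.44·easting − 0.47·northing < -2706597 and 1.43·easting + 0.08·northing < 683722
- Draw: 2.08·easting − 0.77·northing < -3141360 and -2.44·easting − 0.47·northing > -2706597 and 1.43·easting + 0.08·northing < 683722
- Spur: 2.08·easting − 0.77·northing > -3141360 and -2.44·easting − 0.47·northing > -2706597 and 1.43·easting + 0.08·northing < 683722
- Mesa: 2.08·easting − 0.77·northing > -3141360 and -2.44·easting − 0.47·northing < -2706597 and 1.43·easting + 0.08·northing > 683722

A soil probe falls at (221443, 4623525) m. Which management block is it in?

2.08·221443 − 0.77·4623525 = -3099512.810, which is > -3141360
-2.44·221443 − 0.47·4623525 = -2713377.670, which is < -2706597
1.43·221443 + 0.08·4623525 = 686545.490, which is > 683722
This sign pattern matches Mesa.

Mesa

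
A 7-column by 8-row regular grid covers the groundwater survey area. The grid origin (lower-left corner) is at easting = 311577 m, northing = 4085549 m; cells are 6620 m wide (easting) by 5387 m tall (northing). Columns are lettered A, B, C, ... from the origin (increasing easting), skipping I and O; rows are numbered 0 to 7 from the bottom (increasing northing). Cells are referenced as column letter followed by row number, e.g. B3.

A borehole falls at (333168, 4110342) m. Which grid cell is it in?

D4

Column index: ⌊(333168 − 311577) / 6620⌋ = ⌊3.261⌋ = 3 → column D
Row offset from origin: ⌊(4110342 − 4085549) / 5387⌋ = ⌊4.602⌋ = 4 → row 4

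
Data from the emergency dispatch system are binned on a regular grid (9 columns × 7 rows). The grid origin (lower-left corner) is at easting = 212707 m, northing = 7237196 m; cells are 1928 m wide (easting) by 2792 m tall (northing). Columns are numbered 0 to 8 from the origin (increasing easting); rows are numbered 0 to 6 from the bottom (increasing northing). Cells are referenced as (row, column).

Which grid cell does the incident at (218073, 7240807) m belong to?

Column index: ⌊(218073 − 212707) / 1928⌋ = ⌊2.783⌋ = 2
Row offset from origin: ⌊(7240807 − 7237196) / 2792⌋ = ⌊1.293⌋ = 1 → row 1

(1, 2)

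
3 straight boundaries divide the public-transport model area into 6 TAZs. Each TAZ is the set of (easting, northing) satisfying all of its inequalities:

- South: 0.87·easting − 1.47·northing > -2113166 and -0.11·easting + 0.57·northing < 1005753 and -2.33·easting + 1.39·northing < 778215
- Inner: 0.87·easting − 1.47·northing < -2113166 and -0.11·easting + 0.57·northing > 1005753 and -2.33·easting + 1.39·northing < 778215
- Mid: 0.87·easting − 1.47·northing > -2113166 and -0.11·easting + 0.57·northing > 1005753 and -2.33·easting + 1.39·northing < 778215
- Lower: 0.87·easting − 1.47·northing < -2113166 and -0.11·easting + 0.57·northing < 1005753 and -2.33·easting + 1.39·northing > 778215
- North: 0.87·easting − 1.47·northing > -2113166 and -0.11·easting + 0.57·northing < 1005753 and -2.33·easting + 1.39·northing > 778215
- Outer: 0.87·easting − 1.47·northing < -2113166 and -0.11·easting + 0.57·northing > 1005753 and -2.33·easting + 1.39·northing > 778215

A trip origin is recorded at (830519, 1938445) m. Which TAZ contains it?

0.87·830519 − 1.47·1938445 = -2126962.620, which is < -2113166
-0.11·830519 + 0.57·1938445 = 1013556.560, which is > 1005753
-2.33·830519 + 1.39·1938445 = 759329.280, which is < 778215
This sign pattern matches Inner.

Inner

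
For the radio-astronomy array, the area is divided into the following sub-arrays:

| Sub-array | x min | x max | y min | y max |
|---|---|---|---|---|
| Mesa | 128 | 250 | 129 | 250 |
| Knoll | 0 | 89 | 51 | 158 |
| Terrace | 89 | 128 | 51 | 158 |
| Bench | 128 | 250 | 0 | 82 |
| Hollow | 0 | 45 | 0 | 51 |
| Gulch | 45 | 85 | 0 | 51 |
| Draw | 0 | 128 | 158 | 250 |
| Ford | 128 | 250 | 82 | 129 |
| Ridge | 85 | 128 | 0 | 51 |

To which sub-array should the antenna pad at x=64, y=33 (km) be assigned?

Gulch

The point has x = 64 and y = 33.
Only Gulch satisfies 45 ≤ x ≤ 85 and 0 ≤ y ≤ 51.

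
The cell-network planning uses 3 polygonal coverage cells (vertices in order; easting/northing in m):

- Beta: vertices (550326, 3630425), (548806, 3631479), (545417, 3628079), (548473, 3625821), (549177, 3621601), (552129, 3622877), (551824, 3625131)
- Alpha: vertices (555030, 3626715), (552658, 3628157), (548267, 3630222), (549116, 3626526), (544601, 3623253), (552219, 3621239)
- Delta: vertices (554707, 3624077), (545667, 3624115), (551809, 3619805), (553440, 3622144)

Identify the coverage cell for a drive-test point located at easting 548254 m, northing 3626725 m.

Beta

Cast a ray rightward from (548254, 3626725). For each polygon, the edges (by vertex number in listed order) whose endpoints lie on opposite sides of northing = 3626725, where each meets that height, and whether that is right or left of the point:
Beta: 3–4 at easting≈547249.5 (left), 7–1 at easting≈551373.0 (right) → 1 crossing.
Alpha: 1–2 at easting≈555013.6 (right), 3–4 at easting≈549070.3 (right) → 2 crossings.
Delta: no edge straddles that height → 0 crossings.
Only Beta has an odd count, so the point is inside Beta.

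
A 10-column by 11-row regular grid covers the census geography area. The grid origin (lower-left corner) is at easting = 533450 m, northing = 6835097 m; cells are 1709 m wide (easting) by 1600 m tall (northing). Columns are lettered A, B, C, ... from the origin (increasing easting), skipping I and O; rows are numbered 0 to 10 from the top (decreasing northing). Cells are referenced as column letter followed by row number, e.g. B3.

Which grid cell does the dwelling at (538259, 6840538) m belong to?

Column index: ⌊(538259 − 533450) / 1709⌋ = ⌊2.814⌋ = 2 → column C
Row offset from origin: ⌊(6840538 − 6835097) / 1600⌋ = ⌊3.401⌋ = 3 → row 7 (counted from top)

C7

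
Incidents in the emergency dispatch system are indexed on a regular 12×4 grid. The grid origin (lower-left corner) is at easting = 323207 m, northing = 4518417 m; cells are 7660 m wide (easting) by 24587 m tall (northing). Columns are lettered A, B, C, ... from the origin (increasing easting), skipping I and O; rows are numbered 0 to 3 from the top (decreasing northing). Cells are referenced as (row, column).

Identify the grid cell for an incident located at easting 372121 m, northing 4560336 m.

(2, G)

Column index: ⌊(372121 − 323207) / 7660⌋ = ⌊6.386⌋ = 6 → column G
Row offset from origin: ⌊(4560336 − 4518417) / 24587⌋ = ⌊1.705⌋ = 1 → row 2 (counted from top)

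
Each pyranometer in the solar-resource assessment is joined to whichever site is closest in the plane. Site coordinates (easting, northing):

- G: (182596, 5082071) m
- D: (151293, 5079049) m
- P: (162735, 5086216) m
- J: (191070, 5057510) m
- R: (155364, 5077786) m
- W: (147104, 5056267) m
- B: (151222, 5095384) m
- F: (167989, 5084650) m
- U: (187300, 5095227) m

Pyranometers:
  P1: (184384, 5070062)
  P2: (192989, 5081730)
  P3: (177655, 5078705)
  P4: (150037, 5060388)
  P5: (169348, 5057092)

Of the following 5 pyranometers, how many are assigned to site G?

3

P1 → G
P2 → G
P3 → G
P4 → W
P5 → J
3 of the 5 go to G.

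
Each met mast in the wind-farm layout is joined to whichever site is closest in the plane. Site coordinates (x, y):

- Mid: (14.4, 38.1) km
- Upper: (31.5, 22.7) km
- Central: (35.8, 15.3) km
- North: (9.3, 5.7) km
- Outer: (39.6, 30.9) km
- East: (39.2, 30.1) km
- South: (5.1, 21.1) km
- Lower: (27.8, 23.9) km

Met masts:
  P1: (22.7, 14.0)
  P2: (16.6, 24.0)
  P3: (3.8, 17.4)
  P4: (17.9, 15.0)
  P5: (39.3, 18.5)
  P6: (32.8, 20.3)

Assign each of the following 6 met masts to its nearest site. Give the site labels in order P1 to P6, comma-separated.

P1 → Lower (d²=124.02)
P2 → Lower (d²=125.45)
P3 → South (d²=15.38)
P4 → North (d²=160.45)
P5 → Central (d²=22.49)
P6 → Upper (d²=7.45)

Lower, Lower, South, North, Central, Upper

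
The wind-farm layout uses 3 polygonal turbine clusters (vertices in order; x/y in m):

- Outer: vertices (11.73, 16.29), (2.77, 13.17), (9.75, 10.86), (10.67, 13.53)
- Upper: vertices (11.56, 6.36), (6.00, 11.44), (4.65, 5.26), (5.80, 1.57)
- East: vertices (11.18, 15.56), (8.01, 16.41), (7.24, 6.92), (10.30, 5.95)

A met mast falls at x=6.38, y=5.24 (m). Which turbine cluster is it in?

Cast a ray rightward from (6.38, 5.24). For each polygon, the edges (by vertex number in listed order) whose endpoints lie on opposite sides of y = 5.24, where each meets that height, and whether that is right or left of the point:
Outer: no edge straddles that height → 0 crossings.
Upper: 3–4 at x≈4.656 (left), 4–1 at x≈10.213 (right) → 1 crossing.
East: no edge straddles that height → 0 crossings.
Only Upper has an odd count, so the point is inside Upper.

Upper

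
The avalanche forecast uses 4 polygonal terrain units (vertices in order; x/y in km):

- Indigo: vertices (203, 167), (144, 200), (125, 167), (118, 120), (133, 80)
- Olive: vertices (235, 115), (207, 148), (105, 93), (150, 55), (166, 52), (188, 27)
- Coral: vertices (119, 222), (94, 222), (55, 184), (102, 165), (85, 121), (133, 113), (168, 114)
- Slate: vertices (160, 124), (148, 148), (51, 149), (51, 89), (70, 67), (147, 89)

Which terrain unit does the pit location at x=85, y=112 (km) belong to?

Slate

Cast a ray rightward from (85, 112). For each polygon, the edges (by vertex number in listed order) whose endpoints lie on opposite sides of y = 112, where each meets that height, and whether that is right or left of the point:
Indigo: 4–5 at x≈121.0 (right), 5–1 at x≈158.7 (right) → 2 crossings.
Olive: 2–3 at x≈140.2 (right), 6–1 at x≈233.4 (right) → 2 crossings.
Coral: no edge straddles that height → 0 crossings.
Slate: 3–4 at x≈51.0 (left), 6–1 at x≈155.5 (right) → 1 crossing.
Only Slate has an odd count, so the point is inside Slate.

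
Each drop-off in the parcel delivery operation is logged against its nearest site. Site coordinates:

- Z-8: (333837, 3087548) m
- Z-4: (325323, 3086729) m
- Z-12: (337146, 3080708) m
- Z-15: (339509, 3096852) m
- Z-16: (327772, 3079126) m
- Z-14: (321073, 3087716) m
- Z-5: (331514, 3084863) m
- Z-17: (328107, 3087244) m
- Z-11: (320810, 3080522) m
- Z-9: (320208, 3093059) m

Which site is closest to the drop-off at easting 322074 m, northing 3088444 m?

Squared distances to each site:
Z-8: 139170985.000; Z-4: 13497226.000; Z-12: 287010880.000; Z-15: 374673689.000; Z-16: 119292328.000; Z-14: 1531985.000; Z-5: 101937161.000; Z-17: 37837089.000; Z-11: 64355780.000; Z-9: 24780181.000.
Minimum at Z-14.

Z-14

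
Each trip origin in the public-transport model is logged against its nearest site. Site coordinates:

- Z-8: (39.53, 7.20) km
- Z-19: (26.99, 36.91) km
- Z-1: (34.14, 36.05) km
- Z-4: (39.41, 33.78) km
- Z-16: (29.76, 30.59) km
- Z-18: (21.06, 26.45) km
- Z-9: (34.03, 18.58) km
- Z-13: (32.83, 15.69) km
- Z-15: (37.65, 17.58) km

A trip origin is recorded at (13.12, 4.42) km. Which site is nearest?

Squared distances to each site:
Z-8: 705.217; Z-19: 1247.977; Z-1: 1442.297; Z-4: 1553.174; Z-16: 961.759; Z-18: 548.365; Z-9: 637.734; Z-13: 515.497; Z-15: 774.907.
Minimum at Z-13.

Z-13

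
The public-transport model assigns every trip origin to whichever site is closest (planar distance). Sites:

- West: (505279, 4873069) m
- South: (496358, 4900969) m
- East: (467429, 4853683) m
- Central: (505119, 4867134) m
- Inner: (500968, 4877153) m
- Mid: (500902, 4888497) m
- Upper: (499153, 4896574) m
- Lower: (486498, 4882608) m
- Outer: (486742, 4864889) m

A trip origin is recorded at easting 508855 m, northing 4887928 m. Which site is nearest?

Squared distances to each site:
West: 233577657.000; South: 326242690.000; East: 2888833501.000; Central: 446348132.000; Inner: 178305394.000; Mid: 63573970.000; Upper: 168882120.000; Lower: 528137849.000; Outer: 1019780290.000.
Minimum at Mid.

Mid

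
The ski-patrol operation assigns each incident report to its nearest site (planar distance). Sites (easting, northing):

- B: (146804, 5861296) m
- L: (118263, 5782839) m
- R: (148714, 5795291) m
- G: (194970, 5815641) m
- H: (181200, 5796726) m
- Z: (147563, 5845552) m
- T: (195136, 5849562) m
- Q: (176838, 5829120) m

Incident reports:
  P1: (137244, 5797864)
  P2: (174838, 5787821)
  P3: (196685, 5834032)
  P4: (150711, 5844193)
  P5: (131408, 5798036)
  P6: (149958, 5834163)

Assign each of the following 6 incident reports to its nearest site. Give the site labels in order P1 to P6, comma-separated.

P1 → R (d²=138181229.00)
P2 → H (d²=119774069.00)
P3 → T (d²=243580301.00)
P4 → Z (d²=11756785.00)
P5 → R (d²=307032661.00)
P6 → Z (d²=135445346.00)

R, H, T, Z, R, Z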